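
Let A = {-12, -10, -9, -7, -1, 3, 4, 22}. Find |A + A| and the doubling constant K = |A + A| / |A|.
K = |A + A| / |A| = 33/8

Enumerate A + A = {a + b : a, b ∈ A}. With |A| = 8, there are |A|^2 = 64 ordered sum pairs; collecting distinct values, A + A = {-24, -22, -21, -20, -19, -18, -17, -16, -14, -13, -11, -10, -9, -8, -7, -6, -5, -4, -3, -2, 2, 3, 6, 7, 8, 10, 12, 13, 15, 21, 25, 26, 44}, so |A + A| = 33. Thus K = 33/8. For comparison, the minimum possible |A + A| over all 8-element sets is 2·8 − 1 = 15 (so min K = 15/8), attained only by arithmetic progressions.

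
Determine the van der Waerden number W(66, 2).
W(66, 2) = 66 + 1 = 67

A 2-term AP is any pair of integers, so a monochromatic 2-AP exists iff some colour is used at least twice. With 66 colours, the colouring i ↦ i on {1, ..., 66} uses each colour once, avoiding any monochromatic pair, so W(66, 2) > 66. For {1, ..., 67}, pigeonhole forces two integers of the same colour, which form a monochromatic 2-AP. Hence W(66, 2) = 67.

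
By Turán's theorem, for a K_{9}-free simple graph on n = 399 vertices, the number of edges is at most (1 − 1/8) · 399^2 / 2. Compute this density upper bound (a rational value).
Turán density bound = (7/8) · 399^2/2 = 1114407/16 ≈ 69650.4375

Turán's theorem: ex(n, K_{r+1}) is achieved by the complete r-partite Turán graph T(n, r) with parts as balanced as possible, and is at most (1 − 1/r) · n^2/2. For r = 8, n = 399: the density bound is (7/8) · 159201/2 = 1114407/16 ≈ 69650.4375. The integer-valued extremum is e(T(399, 8)) = 69650, which is strictly less than the density bound 1114407/16 since 8 ∤ 399 (the parts of T(399, 8) cannot all be equal).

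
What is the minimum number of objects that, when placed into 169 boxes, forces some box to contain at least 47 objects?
n = (47 − 1)·169 + 1 = 7775

By the generalised pigeonhole principle, to guarantee some box contains ≥ r objects we need more than (r − 1) · k objects total. Threshold: n = (r − 1) · k + 1. With r = 47 and k = 169: n = 46 · 169 + 1 = 7774 + 1 = 7775. For n = 7774 = 46 · 169, we can put exactly 46 objects in every box, avoiding 47 in any single one — so 7775 is tight.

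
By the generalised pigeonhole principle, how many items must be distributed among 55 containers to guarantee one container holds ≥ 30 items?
n = (30 − 1)·55 + 1 = 1596

By the generalised pigeonhole principle, to guarantee some box contains ≥ r objects we need more than (r − 1) · k objects total. Threshold: n = (r − 1) · k + 1. With r = 30 and k = 55: n = 29 · 55 + 1 = 1595 + 1 = 1596. For n = 1595 = 29 · 55, we can put exactly 29 objects in every box, avoiding 30 in any single one — so 1596 is tight.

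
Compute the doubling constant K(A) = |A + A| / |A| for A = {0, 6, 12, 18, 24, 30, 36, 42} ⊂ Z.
K = |A + A| / |A| = 15/8

Enumerate A + A = {a + b : a, b ∈ A}. With |A| = 8, there are |A|^2 = 64 ordered sum pairs; collecting distinct values, A + A = {0, 6, 12, 18, 24, 30, 36, 42, 48, 54, 60, 66, 72, 78, 84}, so |A + A| = 15. Thus K = 15/8. Here |A + A| = 2|A| − 1 = 15, the minimum possible — so K = 15/8 is minimal, which holds iff A is an arithmetic progression.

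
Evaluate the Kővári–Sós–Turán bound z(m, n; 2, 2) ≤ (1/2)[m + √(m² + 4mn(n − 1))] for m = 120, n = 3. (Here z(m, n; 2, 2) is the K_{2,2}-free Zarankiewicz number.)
z(120, 3; 2, 2) ≤ (1/2)[120 + √(120² + 4·120·3·2)] = (1/2)[120 + √17280] = 125.7267

Kővári–Sós–Turán: let r_1, ..., r_120 be the row sums and z = Σ r_i the total number of 1s. Each pair of columns can share at most one row with both entries 1 (else a 2×2 all-ones block appears), so Σ_i C(r_i, 2) ≤ C(3, 2) = 3. By convexity Σ_i C(r_i, 2) ≥ 120·C(z/120, 2) = z(z − 120)/(2·120), giving z² − 120z − 120·3·2 ≤ 0 and hence z ≤ (1/2)[120 + √(14400 + 4·720)] = (1/2)[120 + √17280] ≈ (1/2)(120 + 131.4534) = 125.7267.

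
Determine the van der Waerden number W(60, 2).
W(60, 2) = 60 + 1 = 61

A 2-term AP is any pair of integers, so a monochromatic 2-AP exists iff some colour is used at least twice. With 60 colours, the colouring i ↦ i on {1, ..., 60} uses each colour once, avoiding any monochromatic pair, so W(60, 2) > 60. For {1, ..., 61}, pigeonhole forces two integers of the same colour, which form a monochromatic 2-AP. Hence W(60, 2) = 61.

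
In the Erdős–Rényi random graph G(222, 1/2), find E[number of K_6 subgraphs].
E[# K_6] = C(222, 6) · (1/2)^C(6, 2) = 155308696543 / 2^15 ≈ 4739645.280243

For each 6-subset S of vertices (there are C(222, 6) = 155308696543 such S), let X_S = 1 if S induces a K_6 (all C(6, 2) = 15 edges present). Then P(X_S = 1) = (1/2)^15 = 1/32768. By linearity of expectation, E[# K_6] = C(222, 6) · (1/2)^15 = 155308696543 / 32768 ≈ 4739645.280243.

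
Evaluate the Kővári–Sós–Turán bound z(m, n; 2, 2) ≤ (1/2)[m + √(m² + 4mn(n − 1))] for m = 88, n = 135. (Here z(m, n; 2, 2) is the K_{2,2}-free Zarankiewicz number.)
z(88, 135; 2, 2) ≤ (1/2)[88 + √(88² + 4·88·135·134)] = (1/2)[88 + √6375424] = 1306.4801

Kővári–Sós–Turán: let r_1, ..., r_88 be the row sums and z = Σ r_i the total number of 1s. Each pair of columns can share at most one row with both entries 1 (else a 2×2 all-ones block appears), so Σ_i C(r_i, 2) ≤ C(135, 2) = 9045. By convexity Σ_i C(r_i, 2) ≥ 88·C(z/88, 2) = z(z − 88)/(2·88), giving z² − 88z − 88·135·134 ≤ 0 and hence z ≤ (1/2)[88 + √(7744 + 4·1591920)] = (1/2)[88 + √6375424] ≈ (1/2)(88 + 2524.9602) = 1306.4801.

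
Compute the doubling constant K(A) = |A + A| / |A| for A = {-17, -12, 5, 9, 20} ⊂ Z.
K = |A + A| / |A| = 15/5 = 3

Enumerate A + A = {a + b : a, b ∈ A}. With |A| = 5, there are |A|^2 = 25 ordered sum pairs; collecting distinct values, A + A = {-34, -29, -24, -12, -8, -7, -3, 3, 8, 10, 14, 18, 25, 29, 40}, so |A + A| = 15. Thus K = 15/5 = 3. For comparison, the minimum possible |A + A| over all 5-element sets is 2·5 − 1 = 9 (so min K = 9/5), attained only by arithmetic progressions.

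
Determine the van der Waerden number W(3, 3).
W(3, 3) = 27

W(3, 3) = 27. The lower bound W(3, 3) > 26 comes from an explicit good 3-colouring of [1, 26]; the upper bound W(3, 3) ≤ 27 was verified by exhaustive search over 3-colourings of [1, 27].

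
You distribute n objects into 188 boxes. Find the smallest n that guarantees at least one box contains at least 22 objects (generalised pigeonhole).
n = (22 − 1)·188 + 1 = 3949

By the generalised pigeonhole principle, to guarantee some box contains ≥ r objects we need more than (r − 1) · k objects total. Threshold: n = (r − 1) · k + 1. With r = 22 and k = 188: n = 21 · 188 + 1 = 3948 + 1 = 3949. For n = 3948 = 21 · 188, we can put exactly 21 objects in every box, avoiding 22 in any single one — so 3949 is tight.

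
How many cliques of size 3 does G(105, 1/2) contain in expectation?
E[# K_3] = C(105, 3) · (1/2)^C(3, 2) = 187460 / 2^3 = 46865/2 = 23432.5

For each 3-subset S of vertices (there are C(105, 3) = 187460 such S), let X_S = 1 if S induces a K_3 (all C(3, 2) = 3 edges present). Then P(X_S = 1) = (1/2)^3 = 1/8. By linearity of expectation, E[# K_3] = C(105, 3) · (1/2)^3 = 187460 / 8 = 46865/2 = 23432.5.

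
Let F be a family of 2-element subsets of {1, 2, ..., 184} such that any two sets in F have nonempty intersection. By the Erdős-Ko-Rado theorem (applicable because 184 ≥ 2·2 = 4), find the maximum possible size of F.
max |F| = C(183, 1) = 183

The Erdős-Ko-Rado theorem states: for n ≥ 2k, an intersecting family of k-subsets of an n-element set has size at most C(n − 1, k − 1), with equality for 'star' families {A ⊆ [n] : |A| = k, i ∈ A} (fix an element i). For n = 184, k = 2: C(183, 1) = 183.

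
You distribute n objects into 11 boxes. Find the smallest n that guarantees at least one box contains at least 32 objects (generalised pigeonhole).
n = (32 − 1)·11 + 1 = 342

By the generalised pigeonhole principle, to guarantee some box contains ≥ r objects we need more than (r − 1) · k objects total. Threshold: n = (r − 1) · k + 1. With r = 32 and k = 11: n = 31 · 11 + 1 = 341 + 1 = 342. For n = 341 = 31 · 11, we can put exactly 31 objects in every box, avoiding 32 in any single one — so 342 is tight.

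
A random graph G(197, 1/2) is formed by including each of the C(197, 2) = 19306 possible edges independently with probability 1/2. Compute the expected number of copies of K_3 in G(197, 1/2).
E[# K_3] = C(197, 3) · (1/2)^C(3, 2) = 1254890 / 2^3 = 627445/4 = 156861.25

For each 3-subset S of vertices (there are C(197, 3) = 1254890 such S), let X_S = 1 if S induces a K_3 (all C(3, 2) = 3 edges present). Then P(X_S = 1) = (1/2)^3 = 1/8. By linearity of expectation, E[# K_3] = C(197, 3) · (1/2)^3 = 1254890 / 8 = 627445/4 = 156861.25.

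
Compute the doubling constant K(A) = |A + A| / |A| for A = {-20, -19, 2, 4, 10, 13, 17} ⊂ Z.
K = |A + A| / |A| = 28/7 = 4

Enumerate A + A = {a + b : a, b ∈ A}. With |A| = 7, there are |A|^2 = 49 ordered sum pairs; collecting distinct values, A + A = {-40, -39, -38, -18, -17, -16, -15, -10, -9, -7, -6, -3, -2, 4, 6, 8, 12, 14, 15, 17, 19, 20, 21, 23, 26, 27, 30, 34}, so |A + A| = 28. Thus K = 28/7 = 4. For comparison, the minimum possible |A + A| over all 7-element sets is 2·7 − 1 = 13 (so min K = 13/7), attained only by arithmetic progressions.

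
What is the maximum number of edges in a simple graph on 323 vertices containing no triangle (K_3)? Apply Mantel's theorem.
ex(323, K_3) = ⌊323^2/4⌋ = 26082

Mantel (1907): a triangle-free graph on n vertices has at most ⌊n^2/4⌋ edges, with equality for the complete bipartite graph K_{⌊n/2⌋, ⌈n/2⌉}. For n = 323: ⌊323^2/4⌋ = ⌊104329/4⌋ = 26082. The extremal graph is K_{161, 162}, which has 161·162 = 26082 edges.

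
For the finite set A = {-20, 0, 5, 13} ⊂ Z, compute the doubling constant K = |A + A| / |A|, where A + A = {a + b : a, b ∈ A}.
K = |A + A| / |A| = 10/4 = 5/2

Enumerate A + A = {a + b : a, b ∈ A}. With |A| = 4, there are |A|^2 = 16 ordered sum pairs; collecting distinct values, A + A = {-40, -20, -15, -7, 0, 5, 10, 13, 18, 26}, so |A + A| = 10. Thus K = 10/4 = 5/2. For comparison, the minimum possible |A + A| over all 4-element sets is 2·4 − 1 = 7 (so min K = 7/4), attained only by arithmetic progressions.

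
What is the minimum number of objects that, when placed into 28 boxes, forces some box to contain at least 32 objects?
n = (32 − 1)·28 + 1 = 869

By the generalised pigeonhole principle, to guarantee some box contains ≥ r objects we need more than (r − 1) · k objects total. Threshold: n = (r − 1) · k + 1. With r = 32 and k = 28: n = 31 · 28 + 1 = 868 + 1 = 869. For n = 868 = 31 · 28, we can put exactly 31 objects in every box, avoiding 32 in any single one — so 869 is tight.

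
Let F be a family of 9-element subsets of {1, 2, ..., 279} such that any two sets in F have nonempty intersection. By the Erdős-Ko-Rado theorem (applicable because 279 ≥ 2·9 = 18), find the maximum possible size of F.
max |F| = C(278, 8) = 799276827593530

Erdős-Ko-Rado (1961): when n ≥ 2k, max |F| = C(n−1, k−1). The bound is attained by the star {A : i ∈ A} for any fixed i ∈ [n]. Here C(279−1, 9−1) = C(278, 8) = 799276827593530.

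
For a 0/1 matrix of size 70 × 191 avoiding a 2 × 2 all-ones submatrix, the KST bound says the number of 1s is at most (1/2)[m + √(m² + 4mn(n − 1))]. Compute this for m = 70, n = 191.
z(70, 191; 2, 2) ≤ (1/2)[70 + √(70² + 4·70·191·190)] = (1/2)[70 + √10166100] = 1629.2161

Kővári–Sós–Turán: let r_1, ..., r_70 be the row sums and z = Σ r_i the total number of 1s. Each pair of columns can share at most one row with both entries 1 (else a 2×2 all-ones block appears), so Σ_i C(r_i, 2) ≤ C(191, 2) = 18145. By convexity Σ_i C(r_i, 2) ≥ 70·C(z/70, 2) = z(z − 70)/(2·70), giving z² − 70z − 70·191·190 ≤ 0 and hence z ≤ (1/2)[70 + √(4900 + 4·2540300)] = (1/2)[70 + √10166100] ≈ (1/2)(70 + 3188.4322) = 1629.2161.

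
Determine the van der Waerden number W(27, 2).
W(27, 2) = 27 + 1 = 28

A 2-term AP is any pair of integers, so a monochromatic 2-AP exists iff some colour is used at least twice. With 27 colours, the colouring i ↦ i on {1, ..., 27} uses each colour once, avoiding any monochromatic pair, so W(27, 2) > 27. For {1, ..., 28}, pigeonhole forces two integers of the same colour, which form a monochromatic 2-AP. Hence W(27, 2) = 28.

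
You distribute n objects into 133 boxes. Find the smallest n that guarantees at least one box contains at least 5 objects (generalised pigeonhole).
n = (5 − 1)·133 + 1 = 533

By the generalised pigeonhole principle, to guarantee some box contains ≥ r objects we need more than (r − 1) · k objects total. Threshold: n = (r − 1) · k + 1. With r = 5 and k = 133: n = 4 · 133 + 1 = 532 + 1 = 533. For n = 532 = 4 · 133, we can put exactly 4 objects in every box, avoiding 5 in any single one — so 533 is tight.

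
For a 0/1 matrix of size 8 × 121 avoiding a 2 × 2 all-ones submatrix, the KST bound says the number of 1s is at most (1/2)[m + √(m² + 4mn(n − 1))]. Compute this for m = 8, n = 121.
z(8, 121; 2, 2) ≤ (1/2)[8 + √(8² + 4·8·121·120)] = (1/2)[8 + √464704] = 344.846

Kővári–Sós–Turán: let r_1, ..., r_8 be the row sums and z = Σ r_i the total number of 1s. Each pair of columns can share at most one row with both entries 1 (else a 2×2 all-ones block appears), so Σ_i C(r_i, 2) ≤ C(121, 2) = 7260. By convexity Σ_i C(r_i, 2) ≥ 8·C(z/8, 2) = z(z − 8)/(2·8), giving z² − 8z − 8·121·120 ≤ 0 and hence z ≤ (1/2)[8 + √(64 + 4·116160)] = (1/2)[8 + √464704] ≈ (1/2)(8 + 681.692) = 344.846.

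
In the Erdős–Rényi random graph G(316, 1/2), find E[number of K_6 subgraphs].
E[# K_6] = C(316, 6) · (1/2)^C(6, 2) = 1318420990068 / 2^15 = 329605247517/8192 ≈ 40235015.566040

For each 6-subset S of vertices (there are C(316, 6) = 1318420990068 such S), let X_S = 1 if S induces a K_6 (all C(6, 2) = 15 edges present). Then P(X_S = 1) = (1/2)^15 = 1/32768. By linearity of expectation, E[# K_6] = C(316, 6) · (1/2)^15 = 1318420990068 / 32768 = 329605247517/8192 ≈ 40235015.566040.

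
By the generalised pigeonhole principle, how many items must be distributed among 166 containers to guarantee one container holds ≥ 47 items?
n = (47 − 1)·166 + 1 = 7637

By the generalised pigeonhole principle, to guarantee some box contains ≥ r objects we need more than (r − 1) · k objects total. Threshold: n = (r − 1) · k + 1. With r = 47 and k = 166: n = 46 · 166 + 1 = 7636 + 1 = 7637. For n = 7636 = 46 · 166, we can put exactly 46 objects in every box, avoiding 47 in any single one — so 7637 is tight.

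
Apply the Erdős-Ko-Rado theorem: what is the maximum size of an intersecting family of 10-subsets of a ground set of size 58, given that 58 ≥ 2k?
max |F| = C(57, 9) = 8996462475

The Erdős-Ko-Rado theorem states: for n ≥ 2k, an intersecting family of k-subsets of an n-element set has size at most C(n − 1, k − 1), with equality for 'star' families {A ⊆ [n] : |A| = k, i ∈ A} (fix an element i). For n = 58, k = 10: C(57, 9) = 8996462475.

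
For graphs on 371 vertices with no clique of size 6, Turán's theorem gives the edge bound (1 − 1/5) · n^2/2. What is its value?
Turán density bound = (4/5) · 371^2/2 = 275282/5 ≈ 55056.4

Turán's theorem: ex(n, K_{r+1}) is achieved by the complete r-partite Turán graph T(n, r) with parts as balanced as possible, and is at most (1 − 1/r) · n^2/2. For r = 5, n = 371: the density bound is (4/5) · 137641/2 = 275282/5 ≈ 55056.4. The integer-valued extremum is e(T(371, 5)) = 55056, which is strictly less than the density bound 275282/5 since 5 ∤ 371 (the parts of T(371, 5) cannot all be equal).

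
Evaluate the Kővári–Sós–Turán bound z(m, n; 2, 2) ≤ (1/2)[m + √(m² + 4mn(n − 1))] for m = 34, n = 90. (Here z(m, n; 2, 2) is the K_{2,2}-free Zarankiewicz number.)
z(34, 90; 2, 2) ≤ (1/2)[34 + √(34² + 4·34·90·89)] = (1/2)[34 + √1090516] = 539.1389

Kővári–Sós–Turán: let r_1, ..., r_34 be the row sums and z = Σ r_i the total number of 1s. Each pair of columns can share at most one row with both entries 1 (else a 2×2 all-ones block appears), so Σ_i C(r_i, 2) ≤ C(90, 2) = 4005. By convexity Σ_i C(r_i, 2) ≥ 34·C(z/34, 2) = z(z − 34)/(2·34), giving z² − 34z − 34·90·89 ≤ 0 and hence z ≤ (1/2)[34 + √(1156 + 4·272340)] = (1/2)[34 + √1090516] ≈ (1/2)(34 + 1044.2777) = 539.1389.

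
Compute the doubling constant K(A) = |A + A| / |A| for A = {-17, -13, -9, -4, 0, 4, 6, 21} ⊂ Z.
K = |A + A| / |A| = 27/8

Enumerate A + A = {a + b : a, b ∈ A}. With |A| = 8, there are |A|^2 = 64 ordered sum pairs; collecting distinct values, A + A = {-34, -30, -26, -22, -21, -18, -17, -13, -11, -9, -8, -7, -5, -4, -3, 0, 2, 4, 6, 8, 10, 12, 17, 21, 25, 27, 42}, so |A + A| = 27. Thus K = 27/8. For comparison, the minimum possible |A + A| over all 8-element sets is 2·8 − 1 = 15 (so min K = 15/8), attained only by arithmetic progressions.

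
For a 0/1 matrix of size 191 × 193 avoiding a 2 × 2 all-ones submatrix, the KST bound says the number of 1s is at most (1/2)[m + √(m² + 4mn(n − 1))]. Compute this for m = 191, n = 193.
z(191, 193; 2, 2) ≤ (1/2)[191 + √(191² + 4·191·193·192)] = (1/2)[191 + √28347265] = 2757.6075

Kővári–Sós–Turán: let r_1, ..., r_191 be the row sums and z = Σ r_i the total number of 1s. Each pair of columns can share at most one row with both entries 1 (else a 2×2 all-ones block appears), so Σ_i C(r_i, 2) ≤ C(193, 2) = 18528. By convexity Σ_i C(r_i, 2) ≥ 191·C(z/191, 2) = z(z − 191)/(2·191), giving z² − 191z − 191·193·192 ≤ 0 and hence z ≤ (1/2)[191 + √(36481 + 4·7077696)] = (1/2)[191 + √28347265] ≈ (1/2)(191 + 5324.215) = 2757.6075.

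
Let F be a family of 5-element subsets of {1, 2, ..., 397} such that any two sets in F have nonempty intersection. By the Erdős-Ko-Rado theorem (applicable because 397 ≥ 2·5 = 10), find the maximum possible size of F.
max |F| = C(396, 4) = 1009182735

The Erdős-Ko-Rado theorem states: for n ≥ 2k, an intersecting family of k-subsets of an n-element set has size at most C(n − 1, k − 1), with equality for 'star' families {A ⊆ [n] : |A| = k, i ∈ A} (fix an element i). For n = 397, k = 5: C(396, 4) = 1009182735.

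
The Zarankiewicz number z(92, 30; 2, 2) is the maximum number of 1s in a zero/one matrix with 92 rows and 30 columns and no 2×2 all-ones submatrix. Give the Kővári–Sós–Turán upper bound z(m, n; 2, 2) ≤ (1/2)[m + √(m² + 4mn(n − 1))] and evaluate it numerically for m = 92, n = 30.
z(92, 30; 2, 2) ≤ (1/2)[92 + √(92² + 4·92·30·29)] = (1/2)[92 + √328624] = 332.6287

Kővári–Sós–Turán: let r_1, ..., r_92 be the row sums and z = Σ r_i the total number of 1s. Each pair of columns can share at most one row with both entries 1 (else a 2×2 all-ones block appears), so Σ_i C(r_i, 2) ≤ C(30, 2) = 435. By convexity Σ_i C(r_i, 2) ≥ 92·C(z/92, 2) = z(z − 92)/(2·92), giving z² − 92z − 92·30·29 ≤ 0 and hence z ≤ (1/2)[92 + √(8464 + 4·80040)] = (1/2)[92 + √328624] ≈ (1/2)(92 + 573.2574) = 332.6287.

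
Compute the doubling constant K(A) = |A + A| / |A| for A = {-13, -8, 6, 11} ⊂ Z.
K = |A + A| / |A| = 9/4

Enumerate A + A = {a + b : a, b ∈ A}. With |A| = 4, there are |A|^2 = 16 ordered sum pairs; collecting distinct values, A + A = {-26, -21, -16, -7, -2, 3, 12, 17, 22}, so |A + A| = 9. Thus K = 9/4. For comparison, the minimum possible |A + A| over all 4-element sets is 2·4 − 1 = 7 (so min K = 7/4), attained only by arithmetic progressions.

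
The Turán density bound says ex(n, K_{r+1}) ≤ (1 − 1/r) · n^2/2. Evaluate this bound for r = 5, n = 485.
Turán density bound = (4/5) · 485^2/2 = 94090

Turán's theorem: ex(n, K_{r+1}) is achieved by the complete r-partite Turán graph T(n, r) with parts as balanced as possible, and is at most (1 − 1/r) · n^2/2. For r = 5, n = 485: the density bound is (4/5) · 235225/2 = 94090. Since 5 ∣ 485, the Turán graph T(485, 5) has parts of equal size 97, and its edge count e(T(485, 5)) = 94090 attains the density bound exactly.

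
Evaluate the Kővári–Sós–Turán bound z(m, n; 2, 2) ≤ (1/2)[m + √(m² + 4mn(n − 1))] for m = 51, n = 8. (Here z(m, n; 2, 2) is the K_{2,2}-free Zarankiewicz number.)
z(51, 8; 2, 2) ≤ (1/2)[51 + √(51² + 4·51·8·7)] = (1/2)[51 + √14025] = 84.7136

Kővári–Sós–Turán: let r_1, ..., r_51 be the row sums and z = Σ r_i the total number of 1s. Each pair of columns can share at most one row with both entries 1 (else a 2×2 all-ones block appears), so Σ_i C(r_i, 2) ≤ C(8, 2) = 28. By convexity Σ_i C(r_i, 2) ≥ 51·C(z/51, 2) = z(z − 51)/(2·51), giving z² − 51z − 51·8·7 ≤ 0 and hence z ≤ (1/2)[51 + √(2601 + 4·2856)] = (1/2)[51 + √14025] ≈ (1/2)(51 + 118.4272) = 84.7136.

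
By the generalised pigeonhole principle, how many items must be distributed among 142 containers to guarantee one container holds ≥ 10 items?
n = (10 − 1)·142 + 1 = 1279

By the generalised pigeonhole principle, to guarantee some box contains ≥ r objects we need more than (r − 1) · k objects total. Threshold: n = (r − 1) · k + 1. With r = 10 and k = 142: n = 9 · 142 + 1 = 1278 + 1 = 1279. For n = 1278 = 9 · 142, we can put exactly 9 objects in every box, avoiding 10 in any single one — so 1279 is tight.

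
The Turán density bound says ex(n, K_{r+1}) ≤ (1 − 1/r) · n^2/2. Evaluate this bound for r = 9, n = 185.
Turán density bound = (8/9) · 185^2/2 = 136900/9 ≈ 15211.1111

Turán's theorem: ex(n, K_{r+1}) is achieved by the complete r-partite Turán graph T(n, r) with parts as balanced as possible, and is at most (1 − 1/r) · n^2/2. For r = 9, n = 185: the density bound is (8/9) · 34225/2 = 136900/9 ≈ 15211.1111. The integer-valued extremum is e(T(185, 9)) = 15210, which is strictly less than the density bound 136900/9 since 9 ∤ 185 (the parts of T(185, 9) cannot all be equal).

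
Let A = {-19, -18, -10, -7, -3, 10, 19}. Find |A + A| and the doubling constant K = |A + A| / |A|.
K = |A + A| / |A| = 27/7

Enumerate A + A = {a + b : a, b ∈ A}. With |A| = 7, there are |A|^2 = 49 ordered sum pairs; collecting distinct values, A + A = {-38, -37, -36, -29, -28, -26, -25, -22, -21, -20, -17, -14, -13, -10, -9, -8, -6, 0, 1, 3, 7, 9, 12, 16, 20, 29, 38}, so |A + A| = 27. Thus K = 27/7. For comparison, the minimum possible |A + A| over all 7-element sets is 2·7 − 1 = 13 (so min K = 13/7), attained only by arithmetic progressions.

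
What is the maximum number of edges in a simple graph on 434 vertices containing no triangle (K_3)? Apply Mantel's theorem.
ex(434, K_3) = ⌊434^2/4⌋ = 47089

Mantel (1907): a triangle-free graph on n vertices has at most ⌊n^2/4⌋ edges, with equality for the complete bipartite graph K_{⌊n/2⌋, ⌈n/2⌉}. For n = 434: ⌊434^2/4⌋ = ⌊188356/4⌋ = 47089. The extremal graph is K_{217, 217}, which has 217·217 = 47089 edges.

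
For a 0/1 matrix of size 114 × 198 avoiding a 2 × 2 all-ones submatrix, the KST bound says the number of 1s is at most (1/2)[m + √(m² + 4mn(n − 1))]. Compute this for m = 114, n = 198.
z(114, 198; 2, 2) ≤ (1/2)[114 + √(114² + 4·114·198·197)] = (1/2)[114 + √17799732] = 2166.4864

Kővári–Sós–Turán: let r_1, ..., r_114 be the row sums and z = Σ r_i the total number of 1s. Each pair of columns can share at most one row with both entries 1 (else a 2×2 all-ones block appears), so Σ_i C(r_i, 2) ≤ C(198, 2) = 19503. By convexity Σ_i C(r_i, 2) ≥ 114·C(z/114, 2) = z(z − 114)/(2·114), giving z² − 114z − 114·198·197 ≤ 0 and hence z ≤ (1/2)[114 + √(12996 + 4·4446684)] = (1/2)[114 + √17799732] ≈ (1/2)(114 + 4218.9729) = 2166.4864.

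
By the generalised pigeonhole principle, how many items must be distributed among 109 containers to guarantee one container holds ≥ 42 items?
n = (42 − 1)·109 + 1 = 4470

By the generalised pigeonhole principle, to guarantee some box contains ≥ r objects we need more than (r − 1) · k objects total. Threshold: n = (r − 1) · k + 1. With r = 42 and k = 109: n = 41 · 109 + 1 = 4469 + 1 = 4470. For n = 4469 = 41 · 109, we can put exactly 41 objects in every box, avoiding 42 in any single one — so 4470 is tight.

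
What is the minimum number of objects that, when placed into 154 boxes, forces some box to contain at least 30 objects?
n = (30 − 1)·154 + 1 = 4467

By the generalised pigeonhole principle, to guarantee some box contains ≥ r objects we need more than (r − 1) · k objects total. Threshold: n = (r − 1) · k + 1. With r = 30 and k = 154: n = 29 · 154 + 1 = 4466 + 1 = 4467. For n = 4466 = 29 · 154, we can put exactly 29 objects in every box, avoiding 30 in any single one — so 4467 is tight.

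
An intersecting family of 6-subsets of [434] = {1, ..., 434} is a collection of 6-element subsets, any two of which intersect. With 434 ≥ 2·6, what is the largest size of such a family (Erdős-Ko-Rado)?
max |F| = C(433, 5) = 123934841316

Erdős-Ko-Rado (1961): when n ≥ 2k, max |F| = C(n−1, k−1). The bound is attained by the star {A : i ∈ A} for any fixed i ∈ [n]. Here C(434−1, 6−1) = C(433, 5) = 123934841316.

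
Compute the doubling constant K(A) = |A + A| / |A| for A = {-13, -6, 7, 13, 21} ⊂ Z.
K = |A + A| / |A| = 15/5 = 3

Enumerate A + A = {a + b : a, b ∈ A}. With |A| = 5, there are |A|^2 = 25 ordered sum pairs; collecting distinct values, A + A = {-26, -19, -12, -6, 0, 1, 7, 8, 14, 15, 20, 26, 28, 34, 42}, so |A + A| = 15. Thus K = 15/5 = 3. For comparison, the minimum possible |A + A| over all 5-element sets is 2·5 − 1 = 9 (so min K = 9/5), attained only by arithmetic progressions.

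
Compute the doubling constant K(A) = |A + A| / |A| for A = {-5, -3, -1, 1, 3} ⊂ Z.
K = |A + A| / |A| = 9/5

Enumerate A + A = {a + b : a, b ∈ A}. With |A| = 5, there are |A|^2 = 25 ordered sum pairs; collecting distinct values, A + A = {-10, -8, -6, -4, -2, 0, 2, 4, 6}, so |A + A| = 9. Thus K = 9/5. Here |A + A| = 2|A| − 1 = 9, the minimum possible — so K = 9/5 is minimal, which holds iff A is an arithmetic progression.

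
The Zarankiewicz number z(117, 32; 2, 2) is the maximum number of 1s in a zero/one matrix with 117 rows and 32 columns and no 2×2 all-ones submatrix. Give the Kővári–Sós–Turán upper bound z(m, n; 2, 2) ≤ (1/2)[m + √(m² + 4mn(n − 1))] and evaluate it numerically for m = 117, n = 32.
z(117, 32; 2, 2) ≤ (1/2)[117 + √(117² + 4·117·32·31)] = (1/2)[117 + √477945] = 404.1678

Kővári–Sós–Turán: let r_1, ..., r_117 be the row sums and z = Σ r_i the total number of 1s. Each pair of columns can share at most one row with both entries 1 (else a 2×2 all-ones block appears), so Σ_i C(r_i, 2) ≤ C(32, 2) = 496. By convexity Σ_i C(r_i, 2) ≥ 117·C(z/117, 2) = z(z − 117)/(2·117), giving z² − 117z − 117·32·31 ≤ 0 and hence z ≤ (1/2)[117 + √(13689 + 4·116064)] = (1/2)[117 + √477945] ≈ (1/2)(117 + 691.3357) = 404.1678.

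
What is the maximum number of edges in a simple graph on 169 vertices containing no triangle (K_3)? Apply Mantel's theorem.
ex(169, K_3) = ⌊169^2/4⌋ = 7140

Mantel (1907): a triangle-free graph on n vertices has at most ⌊n^2/4⌋ edges, with equality for the complete bipartite graph K_{⌊n/2⌋, ⌈n/2⌉}. For n = 169: ⌊169^2/4⌋ = ⌊28561/4⌋ = 7140. The extremal graph is K_{84, 85}, which has 84·85 = 7140 edges.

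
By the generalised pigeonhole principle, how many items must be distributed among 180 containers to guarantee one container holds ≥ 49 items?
n = (49 − 1)·180 + 1 = 8641

By the generalised pigeonhole principle, to guarantee some box contains ≥ r objects we need more than (r − 1) · k objects total. Threshold: n = (r − 1) · k + 1. With r = 49 and k = 180: n = 48 · 180 + 1 = 8640 + 1 = 8641. For n = 8640 = 48 · 180, we can put exactly 48 objects in every box, avoiding 49 in any single one — so 8641 is tight.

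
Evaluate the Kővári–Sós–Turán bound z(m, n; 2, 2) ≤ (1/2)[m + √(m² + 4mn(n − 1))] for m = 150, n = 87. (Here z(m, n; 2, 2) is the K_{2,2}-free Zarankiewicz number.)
z(150, 87; 2, 2) ≤ (1/2)[150 + √(150² + 4·150·87·86)] = (1/2)[150 + √4511700] = 1137.0381

Kővári–Sós–Turán: let r_1, ..., r_150 be the row sums and z = Σ r_i the total number of 1s. Each pair of columns can share at most one row with both entries 1 (else a 2×2 all-ones block appears), so Σ_i C(r_i, 2) ≤ C(87, 2) = 3741. By convexity Σ_i C(r_i, 2) ≥ 150·C(z/150, 2) = z(z − 150)/(2·150), giving z² − 150z − 150·87·86 ≤ 0 and hence z ≤ (1/2)[150 + √(22500 + 4·1122300)] = (1/2)[150 + √4511700] ≈ (1/2)(150 + 2124.0763) = 1137.0381.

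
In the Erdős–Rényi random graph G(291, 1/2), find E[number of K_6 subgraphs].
E[# K_6] = C(291, 6) · (1/2)^C(6, 2) = 800749637688 / 2^15 = 100093704711/4096 ≈ 24436939.626709

For each 6-subset S of vertices (there are C(291, 6) = 800749637688 such S), let X_S = 1 if S induces a K_6 (all C(6, 2) = 15 edges present). Then P(X_S = 1) = (1/2)^15 = 1/32768. By linearity of expectation, E[# K_6] = C(291, 6) · (1/2)^15 = 800749637688 / 32768 = 100093704711/4096 ≈ 24436939.626709.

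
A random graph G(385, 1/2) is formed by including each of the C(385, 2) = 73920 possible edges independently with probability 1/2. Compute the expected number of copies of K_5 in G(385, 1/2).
E[# K_5] = C(385, 5) · (1/2)^C(5, 2) = 68674865952 / 2^10 = 2146089561/32 = 67065298.78125

For each 5-subset S of vertices (there are C(385, 5) = 68674865952 such S), let X_S = 1 if S induces a K_5 (all C(5, 2) = 10 edges present). Then P(X_S = 1) = (1/2)^10 = 1/1024. By linearity of expectation, E[# K_5] = C(385, 5) · (1/2)^10 = 68674865952 / 1024 = 2146089561/32 = 67065298.78125.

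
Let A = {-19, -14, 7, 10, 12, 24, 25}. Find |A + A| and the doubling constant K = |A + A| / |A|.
K = |A + A| / |A| = 27/7

Enumerate A + A = {a + b : a, b ∈ A}. With |A| = 7, there are |A|^2 = 49 ordered sum pairs; collecting distinct values, A + A = {-38, -33, -28, -12, -9, -7, -4, -2, 5, 6, 10, 11, 14, 17, 19, 20, 22, 24, 31, 32, 34, 35, 36, 37, 48, 49, 50}, so |A + A| = 27. Thus K = 27/7. For comparison, the minimum possible |A + A| over all 7-element sets is 2·7 − 1 = 13 (so min K = 13/7), attained only by arithmetic progressions.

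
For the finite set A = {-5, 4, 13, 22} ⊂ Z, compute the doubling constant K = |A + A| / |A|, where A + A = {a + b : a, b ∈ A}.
K = |A + A| / |A| = 7/4

Enumerate A + A = {a + b : a, b ∈ A}. With |A| = 4, there are |A|^2 = 16 ordered sum pairs; collecting distinct values, A + A = {-10, -1, 8, 17, 26, 35, 44}, so |A + A| = 7. Thus K = 7/4. Here |A + A| = 2|A| − 1 = 7, the minimum possible — so K = 7/4 is minimal, which holds iff A is an arithmetic progression.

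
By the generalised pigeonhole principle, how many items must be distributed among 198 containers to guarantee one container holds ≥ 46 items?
n = (46 − 1)·198 + 1 = 8911

By the generalised pigeonhole principle, to guarantee some box contains ≥ r objects we need more than (r − 1) · k objects total. Threshold: n = (r − 1) · k + 1. With r = 46 and k = 198: n = 45 · 198 + 1 = 8910 + 1 = 8911. For n = 8910 = 45 · 198, we can put exactly 45 objects in every box, avoiding 46 in any single one — so 8911 is tight.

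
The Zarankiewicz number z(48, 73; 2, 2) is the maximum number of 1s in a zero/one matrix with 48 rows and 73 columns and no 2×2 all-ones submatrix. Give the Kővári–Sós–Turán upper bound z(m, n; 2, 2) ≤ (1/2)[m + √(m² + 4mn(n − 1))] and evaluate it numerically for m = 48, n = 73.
z(48, 73; 2, 2) ≤ (1/2)[48 + √(48² + 4·48·73·72)] = (1/2)[48 + √1011456] = 526.8558

Kővári–Sós–Turán: let r_1, ..., r_48 be the row sums and z = Σ r_i the total number of 1s. Each pair of columns can share at most one row with both entries 1 (else a 2×2 all-ones block appears), so Σ_i C(r_i, 2) ≤ C(73, 2) = 2628. By convexity Σ_i C(r_i, 2) ≥ 48·C(z/48, 2) = z(z − 48)/(2·48), giving z² − 48z − 48·73·72 ≤ 0 and hence z ≤ (1/2)[48 + √(2304 + 4·252288)] = (1/2)[48 + √1011456] ≈ (1/2)(48 + 1005.7117) = 526.8558.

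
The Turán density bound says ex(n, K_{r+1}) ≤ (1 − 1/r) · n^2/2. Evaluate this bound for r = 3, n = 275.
Turán density bound = (2/3) · 275^2/2 = 75625/3 ≈ 25208.3333

Turán's theorem: ex(n, K_{r+1}) is achieved by the complete r-partite Turán graph T(n, r) with parts as balanced as possible, and is at most (1 − 1/r) · n^2/2. For r = 3, n = 275: the density bound is (2/3) · 75625/2 = 75625/3 ≈ 25208.3333. The integer-valued extremum is e(T(275, 3)) = 25208, which is strictly less than the density bound 75625/3 since 3 ∤ 275 (the parts of T(275, 3) cannot all be equal).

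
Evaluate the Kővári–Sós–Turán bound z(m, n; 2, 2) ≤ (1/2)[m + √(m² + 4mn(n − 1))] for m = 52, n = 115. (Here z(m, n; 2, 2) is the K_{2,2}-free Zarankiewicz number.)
z(52, 115; 2, 2) ≤ (1/2)[52 + √(52² + 4·52·115·114)] = (1/2)[52 + √2729584] = 852.0726

Kővári–Sós–Turán: let r_1, ..., r_52 be the row sums and z = Σ r_i the total number of 1s. Each pair of columns can share at most one row with both entries 1 (else a 2×2 all-ones block appears), so Σ_i C(r_i, 2) ≤ C(115, 2) = 6555. By convexity Σ_i C(r_i, 2) ≥ 52·C(z/52, 2) = z(z − 52)/(2·52), giving z² − 52z − 52·115·114 ≤ 0 and hence z ≤ (1/2)[52 + √(2704 + 4·681720)] = (1/2)[52 + √2729584] ≈ (1/2)(52 + 1652.1453) = 852.0726.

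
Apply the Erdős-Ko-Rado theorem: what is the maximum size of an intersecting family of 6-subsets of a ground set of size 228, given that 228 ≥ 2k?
max |F| = C(227, 5) = 4804945320

Erdős-Ko-Rado (1961): when n ≥ 2k, max |F| = C(n−1, k−1). The bound is attained by the star {A : i ∈ A} for any fixed i ∈ [n]. Here C(228−1, 6−1) = C(227, 5) = 4804945320.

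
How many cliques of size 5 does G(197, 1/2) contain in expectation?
E[# K_5] = C(197, 5) · (1/2)^C(5, 2) = 2349279569 / 2^10 ≈ 2294218.329102

For each 5-subset S of vertices (there are C(197, 5) = 2349279569 such S), let X_S = 1 if S induces a K_5 (all C(5, 2) = 10 edges present). Then P(X_S = 1) = (1/2)^10 = 1/1024. By linearity of expectation, E[# K_5] = C(197, 5) · (1/2)^10 = 2349279569 / 1024 ≈ 2294218.329102.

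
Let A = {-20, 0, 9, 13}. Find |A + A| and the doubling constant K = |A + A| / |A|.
K = |A + A| / |A| = 10/4 = 5/2

Enumerate A + A = {a + b : a, b ∈ A}. With |A| = 4, there are |A|^2 = 16 ordered sum pairs; collecting distinct values, A + A = {-40, -20, -11, -7, 0, 9, 13, 18, 22, 26}, so |A + A| = 10. Thus K = 10/4 = 5/2. For comparison, the minimum possible |A + A| over all 4-element sets is 2·4 − 1 = 7 (so min K = 7/4), attained only by arithmetic progressions.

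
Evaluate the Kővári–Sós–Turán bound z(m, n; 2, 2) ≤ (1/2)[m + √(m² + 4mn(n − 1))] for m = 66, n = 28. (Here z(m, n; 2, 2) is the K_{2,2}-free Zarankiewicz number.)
z(66, 28; 2, 2) ≤ (1/2)[66 + √(66² + 4·66·28·27)] = (1/2)[66 + √203940] = 258.7986

Kővári–Sós–Turán: let r_1, ..., r_66 be the row sums and z = Σ r_i the total number of 1s. Each pair of columns can share at most one row with both entries 1 (else a 2×2 all-ones block appears), so Σ_i C(r_i, 2) ≤ C(28, 2) = 378. By convexity Σ_i C(r_i, 2) ≥ 66·C(z/66, 2) = z(z − 66)/(2·66), giving z² − 66z − 66·28·27 ≤ 0 and hence z ≤ (1/2)[66 + √(4356 + 4·49896)] = (1/2)[66 + √203940] ≈ (1/2)(66 + 451.5972) = 258.7986.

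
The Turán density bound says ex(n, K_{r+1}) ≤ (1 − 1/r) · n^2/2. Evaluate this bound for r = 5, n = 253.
Turán density bound = (4/5) · 253^2/2 = 128018/5 ≈ 25603.6

Turán's theorem: ex(n, K_{r+1}) is achieved by the complete r-partite Turán graph T(n, r) with parts as balanced as possible, and is at most (1 − 1/r) · n^2/2. For r = 5, n = 253: the density bound is (4/5) · 64009/2 = 128018/5 ≈ 25603.6. The integer-valued extremum is e(T(253, 5)) = 25603, which is strictly less than the density bound 128018/5 since 5 ∤ 253 (the parts of T(253, 5) cannot all be equal).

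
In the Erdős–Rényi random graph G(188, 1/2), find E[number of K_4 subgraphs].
E[# K_4] = C(188, 4) · (1/2)^C(4, 2) = 50404915 / 2^6 = 787576.796875

For each 4-subset S of vertices (there are C(188, 4) = 50404915 such S), let X_S = 1 if S induces a K_4 (all C(4, 2) = 6 edges present). Then P(X_S = 1) = (1/2)^6 = 1/64. By linearity of expectation, E[# K_4] = C(188, 4) · (1/2)^6 = 50404915 / 64 = 787576.796875.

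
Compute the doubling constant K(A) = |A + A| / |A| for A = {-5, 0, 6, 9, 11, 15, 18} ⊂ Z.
K = |A + A| / |A| = 24/7

Enumerate A + A = {a + b : a, b ∈ A}. With |A| = 7, there are |A|^2 = 49 ordered sum pairs; collecting distinct values, A + A = {-10, -5, 0, 1, 4, 6, 9, 10, 11, 12, 13, 15, 17, 18, 20, 21, 22, 24, 26, 27, 29, 30, 33, 36}, so |A + A| = 24. Thus K = 24/7. For comparison, the minimum possible |A + A| over all 7-element sets is 2·7 − 1 = 13 (so min K = 13/7), attained only by arithmetic progressions.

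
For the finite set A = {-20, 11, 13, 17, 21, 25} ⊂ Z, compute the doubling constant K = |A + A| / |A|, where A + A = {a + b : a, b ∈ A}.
K = |A + A| / |A| = 18/6 = 3

Enumerate A + A = {a + b : a, b ∈ A}. With |A| = 6, there are |A|^2 = 36 ordered sum pairs; collecting distinct values, A + A = {-40, -9, -7, -3, 1, 5, 22, 24, 26, 28, 30, 32, 34, 36, 38, 42, 46, 50}, so |A + A| = 18. Thus K = 18/6 = 3. For comparison, the minimum possible |A + A| over all 6-element sets is 2·6 − 1 = 11 (so min K = 11/6), attained only by arithmetic progressions.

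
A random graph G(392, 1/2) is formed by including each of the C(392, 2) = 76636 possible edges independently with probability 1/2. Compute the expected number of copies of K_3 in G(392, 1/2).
E[# K_3] = C(392, 3) · (1/2)^C(3, 2) = 9962680 / 2^3 = 1245335

For each 3-subset S of vertices (there are C(392, 3) = 9962680 such S), let X_S = 1 if S induces a K_3 (all C(3, 2) = 3 edges present). Then P(X_S = 1) = (1/2)^3 = 1/8. By linearity of expectation, E[# K_3] = C(392, 3) · (1/2)^3 = 9962680 / 8 = 1245335.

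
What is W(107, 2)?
W(107, 2) = 107 + 1 = 108

A 2-term AP is any pair of integers, so a monochromatic 2-AP exists iff some colour is used at least twice. With 107 colours, the colouring i ↦ i on {1, ..., 107} uses each colour once, avoiding any monochromatic pair, so W(107, 2) > 107. For {1, ..., 108}, pigeonhole forces two integers of the same colour, which form a monochromatic 2-AP. Hence W(107, 2) = 108.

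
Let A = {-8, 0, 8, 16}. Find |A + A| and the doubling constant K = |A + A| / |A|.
K = |A + A| / |A| = 7/4

Enumerate A + A = {a + b : a, b ∈ A}. With |A| = 4, there are |A|^2 = 16 ordered sum pairs; collecting distinct values, A + A = {-16, -8, 0, 8, 16, 24, 32}, so |A + A| = 7. Thus K = 7/4. Here |A + A| = 2|A| − 1 = 7, the minimum possible — so K = 7/4 is minimal, which holds iff A is an arithmetic progression.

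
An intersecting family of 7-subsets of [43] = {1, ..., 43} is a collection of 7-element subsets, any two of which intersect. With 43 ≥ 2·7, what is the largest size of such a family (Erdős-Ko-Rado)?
max |F| = C(42, 6) = 5245786

The Erdős-Ko-Rado theorem states: for n ≥ 2k, an intersecting family of k-subsets of an n-element set has size at most C(n − 1, k − 1), with equality for 'star' families {A ⊆ [n] : |A| = k, i ∈ A} (fix an element i). For n = 43, k = 7: C(42, 6) = 5245786.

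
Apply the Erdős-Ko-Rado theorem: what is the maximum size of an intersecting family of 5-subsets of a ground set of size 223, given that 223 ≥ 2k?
max |F| = C(222, 4) = 98491965

The Erdős-Ko-Rado theorem states: for n ≥ 2k, an intersecting family of k-subsets of an n-element set has size at most C(n − 1, k − 1), with equality for 'star' families {A ⊆ [n] : |A| = k, i ∈ A} (fix an element i). For n = 223, k = 5: C(222, 4) = 98491965.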